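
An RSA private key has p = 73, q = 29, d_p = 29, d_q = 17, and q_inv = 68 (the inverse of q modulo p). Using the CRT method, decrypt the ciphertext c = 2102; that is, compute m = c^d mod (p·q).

m₁ = c^(d_p) mod p: c ≡ 58 (mod 73), and 58^29 mod 73 = 60.
m₂ = c^(d_q) mod q: c ≡ 14 (mod 29), and 14^17 mod 29 = 11.
h = q_inv·(m₁ − m₂) mod p = 68·(60 − 11) mod 73 = 47.
m = m₂ + h·q = 11 + 47·29 = 1374.

1374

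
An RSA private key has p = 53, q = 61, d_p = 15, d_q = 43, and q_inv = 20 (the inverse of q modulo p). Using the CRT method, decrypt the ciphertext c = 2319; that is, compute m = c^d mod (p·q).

2746

m₁ = c^(d_p) mod p: c ≡ 40 (mod 53), and 40^15 mod 53 = 43.
m₂ = c^(d_q) mod q: c ≡ 1 (mod 61), and 1^43 mod 61 = 1.
h = q_inv·(m₁ − m₂) mod p = 20·(43 − 1) mod 53 = 45.
m = m₂ + h·q = 1 + 45·61 = 2746.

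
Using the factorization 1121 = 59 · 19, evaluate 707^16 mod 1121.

709

Mod 59: 707 ≡ 58; 58^16 ≡ 1 (mod 59).
Mod 19: 707 ≡ 4; 4^16 ≡ 6 (mod 19).
Combine by CRT: x ≡ 1 (mod 59), x ≡ 6 (mod 19) ⇒ x ≡ 709 (mod 1121).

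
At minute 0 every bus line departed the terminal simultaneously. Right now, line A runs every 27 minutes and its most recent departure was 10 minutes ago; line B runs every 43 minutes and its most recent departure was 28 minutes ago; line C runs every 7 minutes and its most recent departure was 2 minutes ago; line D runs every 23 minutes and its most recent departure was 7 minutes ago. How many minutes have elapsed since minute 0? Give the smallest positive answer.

The moduli are pairwise coprime; N = 27·43·7·23 = 186921.
N/27 = 6923; 6923 ≡ 11 (mod 27); 11·5 ≡ 1, so inverse 5.
N/43 = 4347; 4347 ≡ 4 (mod 43); 4·11 ≡ 1, so inverse 11.
N/7 = 26703; 26703 ≡ 5 (mod 7); 5·3 ≡ 1, so inverse 3.
N/23 = 8127; 8127 ≡ 8 (mod 23); 8·3 ≡ 1, so inverse 3.
t ≡ 10·6923·5 + 28·4347·11 + 2·26703·3 + 7·8127·3 = 2015911.
2015911 mod 186921 = 146701.

146701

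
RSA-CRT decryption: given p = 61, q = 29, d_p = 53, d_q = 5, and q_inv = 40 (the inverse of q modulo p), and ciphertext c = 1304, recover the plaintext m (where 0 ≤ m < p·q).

521

m₁ = c^(d_p) mod p: c ≡ 23 (mod 61), and 23^53 mod 61 = 33.
m₂ = c^(d_q) mod q: c ≡ 28 (mod 29), and 28^5 mod 29 = 28.
h = q_inv·(m₁ − m₂) mod p = 40·(33 − 28) mod 61 = 17.
m = m₂ + h·q = 28 + 17·29 = 521.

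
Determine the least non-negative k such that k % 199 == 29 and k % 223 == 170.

4407

From k ≡ 29 (mod 199) write k = 29 + 199t. Substituting into k ≡ 170 (mod 223) gives 199t ≡ 141 (mod 223), and since 199⁻¹ ≡ 65 (mod 223), t ≡ 22. Hence k ≡ 29 + 199·22 = 4407 (mod 44377).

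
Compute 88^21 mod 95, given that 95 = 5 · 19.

Mod 5: 88 ≡ 3; by Fermat, exponent reduces to 21 mod 4 = 1; 3^1 ≡ 3 (mod 5).
Mod 19: 88 ≡ 12; by Fermat, exponent reduces to 21 mod 18 = 3; 12^3 ≡ 18 (mod 19).
Combine by CRT: x ≡ 3 (mod 5), x ≡ 18 (mod 19) ⇒ x ≡ 18 (mod 95).

18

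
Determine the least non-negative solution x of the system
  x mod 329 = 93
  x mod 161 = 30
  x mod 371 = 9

gcd(329, 161) = 7 and 7 | (30 − 93), so the pair is consistent; merging gives x ≡ 4699 (mod 7567), where 7567 = lcm(329, 161).
gcd(7567, 371) = 7 and 7 | (9 − 4699), so the pair is consistent; merging gives x ≡ 87936 (mod 401051), where 401051 = lcm(7567, 371).
The solution is unique modulo lcm(329, 161, 371) = 401051.

87936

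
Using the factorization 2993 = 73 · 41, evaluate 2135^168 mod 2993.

575

Mod 73: 2135 ≡ 18; by Fermat, exponent reduces to 168 mod 72 = 24; 18^24 ≡ 64 (mod 73).
Mod 41: 2135 ≡ 3; by Fermat, exponent reduces to 168 mod 40 = 8; 3^8 ≡ 1 (mod 41).
Combine by CRT: x ≡ 64 (mod 73), x ≡ 1 (mod 41) ⇒ x ≡ 575 (mod 2993).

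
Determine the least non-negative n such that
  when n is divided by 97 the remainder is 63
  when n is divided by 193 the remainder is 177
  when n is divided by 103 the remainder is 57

1239044

The moduli are pairwise coprime; M = 97·193·103 = 1928263.
M/97 = 19879; 19879 ≡ 91 (mod 97); 91·16 ≡ 1, so inverse 16.
M/193 = 9991; 9991 ≡ 148 (mod 193); 148·30 ≡ 1, so inverse 30.
M/103 = 18721; 18721 ≡ 78 (mod 103); 78·70 ≡ 1, so inverse 70.
n ≡ 63·19879·16 + 177·9991·30 + 57·18721·70 = 147787032.
147787032 mod 1928263 = 1239044.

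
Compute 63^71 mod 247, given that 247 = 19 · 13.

Mod 19: 63 ≡ 6; by Fermat, exponent reduces to 71 mod 18 = 17; 6^17 ≡ 16 (mod 19).
Mod 13: 63 ≡ 11; by Fermat, exponent reduces to 71 mod 12 = 11; 11^11 ≡ 6 (mod 13).
Combine by CRT: x ≡ 16 (mod 19), x ≡ 6 (mod 13) ⇒ x ≡ 149 (mod 247).

149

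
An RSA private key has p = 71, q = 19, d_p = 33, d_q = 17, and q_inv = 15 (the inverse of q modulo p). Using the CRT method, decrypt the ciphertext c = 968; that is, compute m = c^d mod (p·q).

474

m₁ = c^(d_p) mod p: c ≡ 45 (mod 71), and 45^33 mod 71 = 48.
m₂ = c^(d_q) mod q: c ≡ 18 (mod 19), and 18^17 mod 19 = 18.
h = q_inv·(m₁ − m₂) mod p = 15·(48 − 18) mod 71 = 24.
m = m₂ + h·q = 18 + 24·19 = 474.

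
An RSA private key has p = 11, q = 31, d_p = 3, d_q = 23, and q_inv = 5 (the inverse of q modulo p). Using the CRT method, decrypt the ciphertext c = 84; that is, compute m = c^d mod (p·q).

189

m₁ = c^(d_p) mod p: c ≡ 7 (mod 11), and 7^3 mod 11 = 2.
m₂ = c^(d_q) mod q: c ≡ 22 (mod 31), and 22^23 mod 31 = 3.
h = q_inv·(m₁ − m₂) mod p = 5·(2 − 3) mod 11 = 6.
m = m₂ + h·q = 3 + 6·31 = 189.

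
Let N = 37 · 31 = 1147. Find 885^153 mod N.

852

Mod 37: 885 ≡ 34; by Fermat, exponent reduces to 153 mod 36 = 9; 34^9 ≡ 1 (mod 37).
Mod 31: 885 ≡ 17; by Fermat, exponent reduces to 153 mod 30 = 3; 17^3 ≡ 15 (mod 31).
Combine by CRT: x ≡ 1 (mod 37), x ≡ 15 (mod 31) ⇒ x ≡ 852 (mod 1147).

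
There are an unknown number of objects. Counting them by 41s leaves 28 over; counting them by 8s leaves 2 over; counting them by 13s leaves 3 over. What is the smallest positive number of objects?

1914

From N ≡ 28 (mod 41) write N = 28 + 41t. Substituting into N ≡ 2 (mod 8) gives 41t ≡ 6 (mod 8), and since 1⁻¹ ≡ 1 (mod 8), t ≡ 6. Hence N ≡ 28 + 41·6 = 274 (mod 328).
From N ≡ 274 (mod 328) write N = 274 + 328t. Substituting into N ≡ 3 (mod 13) gives 328t ≡ 2 (mod 13), and since 3⁻¹ ≡ 9 (mod 13), t ≡ 5. Hence N ≡ 274 + 328·5 = 1914 (mod 4264).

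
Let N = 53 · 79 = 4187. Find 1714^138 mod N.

3951

Mod 53: 1714 ≡ 18; by Fermat, exponent reduces to 138 mod 52 = 34; 18^34 ≡ 29 (mod 53).
Mod 79: 1714 ≡ 55; by Fermat, exponent reduces to 138 mod 78 = 60; 55^60 ≡ 1 (mod 79).
Combine by CRT: x ≡ 29 (mod 53), x ≡ 1 (mod 79) ⇒ x ≡ 3951 (mod 4187).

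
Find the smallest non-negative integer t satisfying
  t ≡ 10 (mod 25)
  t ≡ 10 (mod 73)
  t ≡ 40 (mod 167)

The moduli are pairwise coprime; N = 25·73·167 = 304775.
N/25 = 12191; 12191 ≡ 16 (mod 25); 16·11 ≡ 1, so inverse 11.
N/73 = 4175; 4175 ≡ 14 (mod 73); 14·47 ≡ 1, so inverse 47.
N/167 = 1825; 1825 ≡ 155 (mod 167); 155·153 ≡ 1, so inverse 153.
t ≡ 10·12191·11 + 10·4175·47 + 40·1825·153 = 14472260.
14472260 mod 304775 = 147835.

147835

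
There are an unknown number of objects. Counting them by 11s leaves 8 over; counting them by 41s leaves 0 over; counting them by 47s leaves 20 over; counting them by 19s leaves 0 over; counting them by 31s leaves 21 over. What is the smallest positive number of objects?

11239412

The moduli are pairwise coprime; M = 11·41·47·19·31 = 12485033.
M/11 = 1135003; 1135003 ≡ 1 (mod 11), inverse 1.
M/41 = 304513; 304513 ≡ 6 (mod 41); 6·7 ≡ 1, so inverse 7.
M/47 = 265639; 265639 ≡ 42 (mod 47); 42·28 ≡ 1, so inverse 28.
M/19 = 657107; 657107 ≡ 11 (mod 19); 11·7 ≡ 1, so inverse 7.
M/31 = 402743; 402743 ≡ 22 (mod 31); 22·24 ≡ 1, so inverse 24.
N ≡ 8·1135003·1 + 0·304513·7 + 20·265639·28 + 0·657107·7 + 21·402743·24 = 360820336.
360820336 mod 12485033 = 11239412.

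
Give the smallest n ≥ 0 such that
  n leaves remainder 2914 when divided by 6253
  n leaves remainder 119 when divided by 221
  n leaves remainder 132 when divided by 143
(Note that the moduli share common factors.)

gcd(6253, 221) = 13 and 13 | (119 − 2914), so the pair is consistent; merging gives n ≡ 52938 (mod 106301), where 106301 = lcm(6253, 221).
gcd(106301, 143) = 13 and 13 | (132 − 52938), so the pair is consistent; merging gives n ≡ 265540 (mod 1169311), where 1169311 = lcm(106301, 143).
The solution is unique modulo lcm(6253, 221, 143) = 1169311.

265540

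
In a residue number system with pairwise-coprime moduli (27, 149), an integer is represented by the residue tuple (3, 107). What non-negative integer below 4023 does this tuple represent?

From x ≡ 3 (mod 27) write x = 3 + 27t. Substituting into x ≡ 107 (mod 149) gives 27t ≡ 104 (mod 149), and since 27⁻¹ ≡ 138 (mod 149), t ≡ 48. Hence x ≡ 3 + 27·48 = 1299 (mod 4023).

1299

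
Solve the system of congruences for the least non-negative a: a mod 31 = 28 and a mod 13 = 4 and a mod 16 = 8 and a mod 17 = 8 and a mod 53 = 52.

The moduli are pairwise coprime; N = 31·13·16·17·53 = 5809648.
N/31 = 187408; 187408 ≡ 13 (mod 31); 13·12 ≡ 1, so inverse 12.
N/13 = 446896; 446896 ≡ 8 (mod 13); 8·5 ≡ 1, so inverse 5.
N/16 = 363103; 363103 ≡ 15 (mod 16); 15·15 ≡ 1, so inverse 15.
N/17 = 341744; 341744 ≡ 10 (mod 17); 10·12 ≡ 1, so inverse 12.
N/53 = 109616; 109616 ≡ 12 (mod 53); 12·31 ≡ 1, so inverse 31.
a ≡ 28·187408·12 + 4·446896·5 + 8·363103·15 + 8·341744·12 + 52·109616·31 = 324987784.
324987784 mod 5809648 = 5457144.

5457144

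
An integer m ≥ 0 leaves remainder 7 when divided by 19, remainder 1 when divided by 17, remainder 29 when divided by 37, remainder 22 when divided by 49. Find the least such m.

Combine the congruences pairwise.
From m ≡ 7 (mod 19) write m = 7 + 19t. Substituting into m ≡ 1 (mod 17) gives 19t ≡ 11 (mod 17), and since 2⁻¹ ≡ 9 (mod 17), t ≡ 14. Hence m ≡ 7 + 19·14 = 273 (mod 323).
From m ≡ 273 (mod 323) write m = 273 + 323t. Substituting into m ≡ 29 (mod 37) gives 323t ≡ 15 (mod 37), and since 27⁻¹ ≡ 11 (mod 37), t ≡ 17. Hence m ≡ 273 + 323·17 = 5764 (mod 11951).
From m ≡ 5764 (mod 11951) write m = 5764 + 11951t. Substituting into m ≡ 22 (mod 49) gives 11951t ≡ 40 (mod 49), and since 44⁻¹ ≡ 39 (mod 49), t ≡ 41. Hence m ≡ 5764 + 11951·41 = 495755 (mod 585599).

495755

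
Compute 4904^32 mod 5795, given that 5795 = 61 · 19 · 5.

Mod 61: 4904 ≡ 24; 24^32 ≡ 34 (mod 61).
Mod 19: 4904 ≡ 2; by Fermat, exponent reduces to 32 mod 18 = 14; 2^14 ≡ 6 (mod 19).
Mod 5: 4904 ≡ 4; since 4 | 32, by Fermat 4^32 ≡ 1 (mod 5).
Combine by CRT: x ≡ 34 (mod 61), x ≡ 6 (mod 19), x ≡ 1 (mod 5) ⇒ x ≡ 766 (mod 5795).

766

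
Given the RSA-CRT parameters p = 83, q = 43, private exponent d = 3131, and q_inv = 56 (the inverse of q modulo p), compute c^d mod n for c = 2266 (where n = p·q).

d_p = d mod (p−1) = 3131 mod 82 = 15; d_q = d mod (q−1) = 23.
m₁ = c^(d_p) mod p: c ≡ 25 (mod 83), and 25^15 mod 83 = 3.
m₂ = c^(d_q) mod q: c ≡ 30 (mod 43), and 30^23 mod 43 = 3.
h = q_inv·(m₁ − m₂) mod p = 56·(3 − 3) mod 83 = 0.
m = m₂ + h·q = 3 + 0·43 = 3.

3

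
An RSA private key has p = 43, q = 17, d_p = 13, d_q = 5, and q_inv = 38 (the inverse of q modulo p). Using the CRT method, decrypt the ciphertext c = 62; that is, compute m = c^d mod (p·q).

622

m₁ = c^(d_p) mod p: c ≡ 19 (mod 43), and 19^13 mod 43 = 20.
m₂ = c^(d_q) mod q: c ≡ 11 (mod 17), and 11^5 mod 17 = 10.
h = q_inv·(m₁ − m₂) mod p = 38·(20 − 10) mod 43 = 36.
m = m₂ + h·q = 10 + 36·17 = 622.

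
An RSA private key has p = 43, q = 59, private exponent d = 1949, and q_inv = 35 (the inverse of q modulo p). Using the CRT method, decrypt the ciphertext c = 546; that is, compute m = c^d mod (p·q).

d_p = d mod (p−1) = 1949 mod 42 = 17; d_q = d mod (q−1) = 35.
m₁ = c^(d_p) mod p: c ≡ 30 (mod 43), and 30^17 mod 43 = 19.
m₂ = c^(d_q) mod q: c ≡ 15 (mod 59), and 15^35 mod 59 = 26.
h = q_inv·(m₁ − m₂) mod p = 35·(19 − 26) mod 43 = 13.
m = m₂ + h·q = 26 + 13·59 = 793.

793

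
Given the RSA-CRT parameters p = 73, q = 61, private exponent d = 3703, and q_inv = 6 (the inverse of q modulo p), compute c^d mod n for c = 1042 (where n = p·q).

d_p = d mod (p−1) = 3703 mod 72 = 31; d_q = d mod (q−1) = 43.
m₁ = c^(d_p) mod p: c ≡ 20 (mod 73), and 20^31 mod 73 = 60.
m₂ = c^(d_q) mod q: c ≡ 5 (mod 61), and 5^43 mod 61 = 39.
h = q_inv·(m₁ − m₂) mod p = 6·(60 − 39) mod 73 = 53.
m = m₂ + h·q = 39 + 53·61 = 3272.

3272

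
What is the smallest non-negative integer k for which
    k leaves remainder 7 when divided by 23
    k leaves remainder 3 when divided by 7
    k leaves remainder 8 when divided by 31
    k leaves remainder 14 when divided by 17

From k ≡ 7 (mod 23) write k = 7 + 23t. Substituting into k ≡ 3 (mod 7) gives 23t ≡ 3 (mod 7), and since 2⁻¹ ≡ 4 (mod 7), t ≡ 5. Hence k ≡ 7 + 23·5 = 122 (mod 161).
From k ≡ 122 (mod 161) write k = 122 + 161t. Substituting into k ≡ 8 (mod 31) gives 161t ≡ 10 (mod 31), and since 6⁻¹ ≡ 26 (mod 31), t ≡ 12. Hence k ≡ 122 + 161·12 = 2054 (mod 4991).
From k ≡ 2054 (mod 4991) write k = 2054 + 4991t. Substituting into k ≡ 14 (mod 17) gives 4991t ≡ 0 (mod 17), and since 10⁻¹ ≡ 12 (mod 17), t ≡ 0. Hence k ≡ 2054 + 4991·0 = 2054 (mod 84847).

2054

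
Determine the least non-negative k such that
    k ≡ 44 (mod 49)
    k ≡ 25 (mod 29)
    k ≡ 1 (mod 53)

66145

The moduli are pairwise coprime; N = 49·29·53 = 75313.
N/49 = 1537; 1537 ≡ 18 (mod 49); 18·30 ≡ 1, so inverse 30.
N/29 = 2597; 2597 ≡ 16 (mod 29); 16·20 ≡ 1, so inverse 20.
N/53 = 1421; 1421 ≡ 43 (mod 53); 43·37 ≡ 1, so inverse 37.
k ≡ 44·1537·30 + 25·2597·20 + 1·1421·37 = 3379917.
3379917 mod 75313 = 66145.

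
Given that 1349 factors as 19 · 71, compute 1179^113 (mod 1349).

1217

Mod 19: 1179 ≡ 1; by Fermat, exponent reduces to 113 mod 18 = 5; 1^5 ≡ 1 (mod 19).
Mod 71: 1179 ≡ 43; by Fermat, exponent reduces to 113 mod 70 = 43; 43^43 ≡ 10 (mod 71).
Combine by CRT: x ≡ 1 (mod 19), x ≡ 10 (mod 71) ⇒ x ≡ 1217 (mod 1349).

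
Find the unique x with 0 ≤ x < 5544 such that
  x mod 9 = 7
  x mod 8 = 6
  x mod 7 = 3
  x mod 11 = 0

3454

The moduli are pairwise coprime; N = 9·8·7·11 = 5544.
N/9 = 616; 616 ≡ 4 (mod 9); 4·7 ≡ 1, so inverse 7.
N/8 = 693; 693 ≡ 5 (mod 8); 5·5 ≡ 1, so inverse 5.
N/7 = 792; 792 ≡ 1 (mod 7), inverse 1.
N/11 = 504; 504 ≡ 9 (mod 11); 9·5 ≡ 1, so inverse 5.
x ≡ 7·616·7 + 6·693·5 + 3·792·1 + 0·504·5 = 53350.
53350 mod 5544 = 3454.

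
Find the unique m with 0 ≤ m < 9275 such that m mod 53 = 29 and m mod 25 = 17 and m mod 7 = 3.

The moduli are pairwise coprime; N = 53·25·7 = 9275.
N/53 = 175; 175 ≡ 16 (mod 53); 16·10 ≡ 1, so inverse 10.
N/25 = 371; 371 ≡ 21 (mod 25); 21·6 ≡ 1, so inverse 6.
N/7 = 1325; 1325 ≡ 2 (mod 7); 2·4 ≡ 1, so inverse 4.
m ≡ 29·175·10 + 17·371·6 + 3·1325·4 = 104492.
104492 mod 9275 = 2467.

2467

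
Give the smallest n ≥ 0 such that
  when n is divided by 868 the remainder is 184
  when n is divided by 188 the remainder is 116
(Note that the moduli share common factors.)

gcd(868, 188) = 4 and 4 | (116 − 184), so the pair is consistent; merging gives n ≡ 12336 (mod 40796), where 40796 = lcm(868, 188).
The solution is unique modulo lcm(868, 188) = 40796.

12336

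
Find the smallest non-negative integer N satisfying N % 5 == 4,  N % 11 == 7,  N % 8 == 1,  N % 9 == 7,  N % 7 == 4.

From N ≡ 4 (mod 5) write N = 4 + 5t. Substituting into N ≡ 7 (mod 11) gives 5t ≡ 3 (mod 11), and since 5⁻¹ ≡ 9 (mod 11), t ≡ 5. Hence N ≡ 4 + 5·5 = 29 (mod 55).
From N ≡ 29 (mod 55) write N = 29 + 55t. Substituting into N ≡ 1 (mod 8) gives 55t ≡ 4 (mod 8), and since 7⁻¹ ≡ 7 (mod 8), t ≡ 4. Hence N ≡ 29 + 55·4 = 249 (mod 440).
From N ≡ 249 (mod 440) write N = 249 + 440t. Substituting into N ≡ 7 (mod 9) gives 440t ≡ 1 (mod 9), and since 8⁻¹ ≡ 8 (mod 9), t ≡ 8. Hence N ≡ 249 + 440·8 = 3769 (mod 3960).
From N ≡ 3769 (mod 3960) write N = 3769 + 3960t. Substituting into N ≡ 4 (mod 7) gives 3960t ≡ 1 (mod 7), and since 5⁻¹ ≡ 3 (mod 7), t ≡ 3. Hence N ≡ 3769 + 3960·3 = 15649 (mod 27720).

15649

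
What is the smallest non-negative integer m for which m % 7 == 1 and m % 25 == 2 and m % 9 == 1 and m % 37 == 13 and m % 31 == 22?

From m ≡ 1 (mod 7) write m = 1 + 7t. Substituting into m ≡ 2 (mod 25) gives 7t ≡ 1 (mod 25), and since 7⁻¹ ≡ 18 (mod 25), t ≡ 18. Hence m ≡ 1 + 7·18 = 127 (mod 175).
From m ≡ 127 (mod 175) write m = 127 + 175t. Substituting into m ≡ 1 (mod 9) gives 175t ≡ 0 (mod 9), and since 4⁻¹ ≡ 7 (mod 9), t ≡ 0. Hence m ≡ 127 + 175·0 = 127 (mod 1575).
From m ≡ 127 (mod 1575) write m = 127 + 1575t. Substituting into m ≡ 13 (mod 37) gives 1575t ≡ 34 (mod 37), and since 21⁻¹ ≡ 30 (mod 37), t ≡ 21. Hence m ≡ 127 + 1575·21 = 33202 (mod 58275).
From m ≡ 33202 (mod 58275) write m = 33202 + 58275t. Substituting into m ≡ 22 (mod 31) gives 58275t ≡ 21 (mod 31), and since 26⁻¹ ≡ 6 (mod 31), t ≡ 2. Hence m ≡ 33202 + 58275·2 = 149752 (mod 1806525).

149752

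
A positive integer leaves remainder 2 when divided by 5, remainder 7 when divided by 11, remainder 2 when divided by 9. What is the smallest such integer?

The moduli are pairwise coprime; M = 5·11·9 = 495.
M/5 = 99; 99 ≡ 4 (mod 5); 4·4 ≡ 1, so inverse 4.
M/11 = 45; 45 ≡ 1 (mod 11), inverse 1.
M/9 = 55; 55 ≡ 1 (mod 9), inverse 1.
N ≡ 2·99·4 + 7·45·1 + 2·55·1 = 1217.
1217 mod 495 = 227.

227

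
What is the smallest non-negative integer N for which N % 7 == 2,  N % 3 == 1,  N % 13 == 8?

The moduli are pairwise coprime; M = 7·3·13 = 273.
M/7 = 39; 39 ≡ 4 (mod 7); 4·2 ≡ 1, so inverse 2.
M/3 = 91; 91 ≡ 1 (mod 3), inverse 1.
M/13 = 21; 21 ≡ 8 (mod 13); 8·5 ≡ 1, so inverse 5.
N ≡ 2·39·2 + 1·91·1 + 8·21·5 = 1087.
1087 mod 273 = 268.

268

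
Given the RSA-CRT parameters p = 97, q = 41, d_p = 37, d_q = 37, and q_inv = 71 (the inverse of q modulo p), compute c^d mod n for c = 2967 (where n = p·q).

m₁ = c^(d_p) mod p: c ≡ 57 (mod 97), and 57^37 mod 97 = 38.
m₂ = c^(d_q) mod q: c ≡ 15 (mod 41), and 15^37 mod 41 = 19.
h = q_inv·(m₁ − m₂) mod p = 71·(38 − 19) mod 97 = 88.
m = m₂ + h·q = 19 + 88·41 = 3627.

3627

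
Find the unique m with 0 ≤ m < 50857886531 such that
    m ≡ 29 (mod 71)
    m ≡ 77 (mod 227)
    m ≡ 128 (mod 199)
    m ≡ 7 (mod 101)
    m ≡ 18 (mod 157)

The moduli are pairwise coprime; N = 71·227·199·101·157 = 50857886531.
N/71 = 716308261; 716308261 ≡ 53 (mod 71); 53·67 ≡ 1, so inverse 67.
N/227 = 224043553; 224043553 ≡ 1 (mod 227), inverse 1.
N/199 = 255567269; 255567269 ≡ 126 (mod 199); 126·169 ≡ 1, so inverse 169.
N/101 = 503543431; 503543431 ≡ 53 (mod 101); 53·61 ≡ 1, so inverse 61.
N/157 = 323935583; 323935583 ≡ 152 (mod 157); 152·94 ≡ 1, so inverse 94.
m ≡ 29·716308261·67 + 77·224043553·1 + 128·255567269·169 + 7·503543431·61 + 18·323935583·94 = 7700581519185.
7700581519185 mod 50857886531 = 21040653004.

21040653004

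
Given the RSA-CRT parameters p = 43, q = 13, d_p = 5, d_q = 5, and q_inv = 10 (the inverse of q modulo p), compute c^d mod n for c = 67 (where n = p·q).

357

m₁ = c^(d_p) mod p: c ≡ 24 (mod 43), and 24^5 mod 43 = 13.
m₂ = c^(d_q) mod q: c ≡ 2 (mod 13), and 2^5 mod 13 = 6.
h = q_inv·(m₁ − m₂) mod p = 10·(13 − 6) mod 43 = 27.
m = m₂ + h·q = 6 + 27·13 = 357.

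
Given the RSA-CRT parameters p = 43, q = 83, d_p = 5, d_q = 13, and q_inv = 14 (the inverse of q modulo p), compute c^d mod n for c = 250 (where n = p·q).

m₁ = c^(d_p) mod p: c ≡ 35 (mod 43), and 35^5 mod 43 = 41.
m₂ = c^(d_q) mod q: c ≡ 1 (mod 83), and 1^13 mod 83 = 1.
h = q_inv·(m₁ − m₂) mod p = 14·(41 − 1) mod 43 = 1.
m = m₂ + h·q = 1 + 1·83 = 84.

84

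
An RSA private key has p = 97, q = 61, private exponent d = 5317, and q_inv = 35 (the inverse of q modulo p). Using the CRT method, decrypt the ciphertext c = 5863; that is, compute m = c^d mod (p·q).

d_p = d mod (p−1) = 5317 mod 96 = 37; d_q = d mod (q−1) = 37.
m₁ = c^(d_p) mod p: c ≡ 43 (mod 97), and 43^37 mod 97 = 54.
m₂ = c^(d_q) mod q: c ≡ 7 (mod 61), and 7^37 mod 61 = 18.
h = q_inv·(m₁ − m₂) mod p = 35·(54 − 18) mod 97 = 96.
m = m₂ + h·q = 18 + 96·61 = 5874.

5874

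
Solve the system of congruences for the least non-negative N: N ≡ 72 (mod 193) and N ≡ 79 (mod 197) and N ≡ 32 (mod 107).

The moduli are pairwise coprime; M = 193·197·107 = 4068247.
M/193 = 21079; 21079 ≡ 42 (mod 193); 42·23 ≡ 1, so inverse 23.
M/197 = 20651; 20651 ≡ 163 (mod 197); 163·168 ≡ 1, so inverse 168.
M/107 = 38021; 38021 ≡ 36 (mod 107); 36·3 ≡ 1, so inverse 3.
N ≡ 72·21079·23 + 79·20651·168 + 32·38021·3 = 312636912.
312636912 mod 4068247 = 3450140.

3450140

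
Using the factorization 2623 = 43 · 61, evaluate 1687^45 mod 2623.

Mod 43: 1687 ≡ 10; by Fermat, exponent reduces to 45 mod 42 = 3; 10^3 ≡ 11 (mod 43).
Mod 61: 1687 ≡ 40; 40^45 ≡ 50 (mod 61).
Combine by CRT: x ≡ 11 (mod 43), x ≡ 50 (mod 61) ⇒ x ≡ 355 (mod 2623).

355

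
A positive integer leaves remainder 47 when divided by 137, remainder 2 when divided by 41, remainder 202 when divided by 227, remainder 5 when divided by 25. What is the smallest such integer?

The moduli are pairwise coprime; N = 137·41·227·25 = 31876475.
N/137 = 232675; 232675 ≡ 49 (mod 137); 49·14 ≡ 1, so inverse 14.
N/41 = 777475; 777475 ≡ 33 (mod 41); 33·5 ≡ 1, so inverse 5.
N/227 = 140425; 140425 ≡ 139 (mod 227); 139·49 ≡ 1, so inverse 49.
N/25 = 1275059; 1275059 ≡ 9 (mod 25); 9·14 ≡ 1, so inverse 14.
k ≡ 47·232675·14 + 2·777475·5 + 202·140425·49 + 5·1275059·14 = 1640055680.
1640055680 mod 31876475 = 14355455.

14355455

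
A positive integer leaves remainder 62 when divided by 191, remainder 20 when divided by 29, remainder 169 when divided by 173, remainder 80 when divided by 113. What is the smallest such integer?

46237533

The moduli are pairwise coprime; N = 191·29·173·113 = 108281911.
N/191 = 566921; 566921 ≡ 33 (mod 191); 33·110 ≡ 1, so inverse 110.
N/29 = 3733859; 3733859 ≡ 22 (mod 29); 22·4 ≡ 1, so inverse 4.
N/173 = 625907; 625907 ≡ 166 (mod 173); 166·74 ≡ 1, so inverse 74.
N/113 = 958247; 958247 ≡ 7 (mod 113); 7·97 ≡ 1, so inverse 97.
m ≡ 62·566921·110 + 20·3733859·4 + 169·625907·74 + 80·958247·97 = 19428699602.
19428699602 mod 108281911 = 46237533.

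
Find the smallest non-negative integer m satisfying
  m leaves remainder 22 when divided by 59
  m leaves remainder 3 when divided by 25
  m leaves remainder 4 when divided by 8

2028

Combine the congruences pairwise.
From m ≡ 22 (mod 59) write m = 22 + 59t. Substituting into m ≡ 3 (mod 25) gives 59t ≡ 6 (mod 25), and since 9⁻¹ ≡ 14 (mod 25), t ≡ 9. Hence m ≡ 22 + 59·9 = 553 (mod 1475).
From m ≡ 553 (mod 1475) write m = 553 + 1475t. Substituting into m ≡ 4 (mod 8) gives 1475t ≡ 3 (mod 8), and since 3⁻¹ ≡ 3 (mod 8), t ≡ 1. Hence m ≡ 553 + 1475·1 = 2028 (mod 11800).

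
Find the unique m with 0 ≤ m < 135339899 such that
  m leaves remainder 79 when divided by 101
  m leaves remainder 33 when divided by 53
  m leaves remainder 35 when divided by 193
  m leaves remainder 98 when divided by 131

101507806

From m ≡ 79 (mod 101) write m = 79 + 101t. Substituting into m ≡ 33 (mod 53) gives 101t ≡ 7 (mod 53), and since 48⁻¹ ≡ 21 (mod 53), t ≡ 41. Hence m ≡ 79 + 101·41 = 4220 (mod 5353).
From m ≡ 4220 (mod 5353) write m = 4220 + 5353t. Substituting into m ≡ 35 (mod 193) gives 5353t ≡ 61 (mod 193), and since 142⁻¹ ≡ 140 (mod 193), t ≡ 48. Hence m ≡ 4220 + 5353·48 = 261164 (mod 1033129).
From m ≡ 261164 (mod 1033129) write m = 261164 + 1033129t. Substituting into m ≡ 98 (mod 131) gives 1033129t ≡ 17 (mod 131), and since 63⁻¹ ≡ 52 (mod 131), t ≡ 98. Hence m ≡ 261164 + 1033129·98 = 101507806 (mod 135339899).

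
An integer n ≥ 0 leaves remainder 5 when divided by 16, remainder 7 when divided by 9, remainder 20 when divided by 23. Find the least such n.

Combine the congruences pairwise.
From n ≡ 5 (mod 16) write n = 5 + 16t. Substituting into n ≡ 7 (mod 9) gives 16t ≡ 2 (mod 9), and since 7⁻¹ ≡ 4 (mod 9), t ≡ 8. Hence n ≡ 5 + 16·8 = 133 (mod 144).
From n ≡ 133 (mod 144) write n = 133 + 144t. Substituting into n ≡ 20 (mod 23) gives 144t ≡ 2 (mod 23), and since 6⁻¹ ≡ 4 (mod 23), t ≡ 8. Hence n ≡ 133 + 144·8 = 1285 (mod 3312).

1285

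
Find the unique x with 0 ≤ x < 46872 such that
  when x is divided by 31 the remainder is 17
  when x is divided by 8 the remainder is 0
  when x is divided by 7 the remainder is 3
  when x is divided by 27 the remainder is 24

Combine the congruences pairwise.
From x ≡ 17 (mod 31) write x = 17 + 31t. Substituting into x ≡ 0 (mod 8) gives 31t ≡ 7 (mod 8), and since 7⁻¹ ≡ 7 (mod 8), t ≡ 1. Hence x ≡ 17 + 31·1 = 48 (mod 248).
From x ≡ 48 (mod 248) write x = 48 + 248t. Substituting into x ≡ 3 (mod 7) gives 248t ≡ 4 (mod 7), and since 3⁻¹ ≡ 5 (mod 7), t ≡ 6. Hence x ≡ 48 + 248·6 = 1536 (mod 1736).
From x ≡ 1536 (mod 1736) write x = 1536 + 1736t. Substituting into x ≡ 24 (mod 27) gives 1736t ≡ 0 (mod 27), and since 8⁻¹ ≡ 17 (mod 27), t ≡ 0. Hence x ≡ 1536 + 1736·0 = 1536 (mod 46872).

1536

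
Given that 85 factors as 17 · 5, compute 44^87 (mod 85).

Mod 17: 44 ≡ 10; by Fermat, exponent reduces to 87 mod 16 = 7; 10^7 ≡ 5 (mod 17).
Mod 5: 44 ≡ 4; by Fermat, exponent reduces to 87 mod 4 = 3; 4^3 ≡ 4 (mod 5).
Combine by CRT: x ≡ 5 (mod 17), x ≡ 4 (mod 5) ⇒ x ≡ 39 (mod 85).

39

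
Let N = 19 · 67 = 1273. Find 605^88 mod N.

1176

Mod 19: 605 ≡ 16; by Fermat, exponent reduces to 88 mod 18 = 16; 16^16 ≡ 17 (mod 19).
Mod 67: 605 ≡ 2; by Fermat, exponent reduces to 88 mod 66 = 22; 2^22 ≡ 37 (mod 67).
Combine by CRT: x ≡ 17 (mod 19), x ≡ 37 (mod 67) ⇒ x ≡ 1176 (mod 1273).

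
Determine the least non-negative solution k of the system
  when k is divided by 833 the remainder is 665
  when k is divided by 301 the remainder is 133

35651

Combine the congruences pairwise.
gcd(833, 301) = 7 and 7 | (133 − 665), so the pair is consistent; merging gives k ≡ 35651 (mod 35819), where 35819 = lcm(833, 301).
The solution is unique modulo lcm(833, 301) = 35819.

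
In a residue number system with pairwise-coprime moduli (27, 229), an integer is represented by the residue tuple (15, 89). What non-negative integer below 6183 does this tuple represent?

From x ≡ 15 (mod 27) write x = 15 + 27t. Substituting into x ≡ 89 (mod 229) gives 27t ≡ 74 (mod 229), and since 27⁻¹ ≡ 17 (mod 229), t ≡ 113. Hence x ≡ 15 + 27·113 = 3066 (mod 6183).

3066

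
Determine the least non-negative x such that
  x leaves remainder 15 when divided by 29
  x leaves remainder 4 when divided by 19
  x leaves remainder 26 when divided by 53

The moduli are pairwise coprime; N = 29·19·53 = 29203.
N/29 = 1007; 1007 ≡ 21 (mod 29); 21·18 ≡ 1, so inverse 18.
N/19 = 1537; 1537 ≡ 17 (mod 19); 17·9 ≡ 1, so inverse 9.
N/53 = 551; 551 ≡ 21 (mod 53); 21·48 ≡ 1, so inverse 48.
x ≡ 15·1007·18 + 4·1537·9 + 26·551·48 = 1014870.
1014870 mod 29203 = 21968.

21968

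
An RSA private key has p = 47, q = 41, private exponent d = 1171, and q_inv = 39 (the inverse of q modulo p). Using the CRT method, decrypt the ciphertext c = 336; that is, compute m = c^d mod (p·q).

1058

d_p = d mod (p−1) = 1171 mod 46 = 21; d_q = d mod (q−1) = 11.
m₁ = c^(d_p) mod p: c ≡ 7 (mod 47), and 7^21 mod 47 = 24.
m₂ = c^(d_q) mod q: c ≡ 8 (mod 41), and 8^11 mod 41 = 33.
h = q_inv·(m₁ − m₂) mod p = 39·(24 − 33) mod 47 = 25.
m = m₂ + h·q = 33 + 25·41 = 1058.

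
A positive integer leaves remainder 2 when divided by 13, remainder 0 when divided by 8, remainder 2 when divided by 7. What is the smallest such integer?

184

The moduli are pairwise coprime; N = 13·8·7 = 728.
N/13 = 56; 56 ≡ 4 (mod 13); 4·10 ≡ 1, so inverse 10.
N/8 = 91; 91 ≡ 3 (mod 8); 3·3 ≡ 1, so inverse 3.
N/7 = 104; 104 ≡ 6 (mod 7); 6·6 ≡ 1, so inverse 6.
x ≡ 2·56·10 + 0·91·3 + 2·104·6 = 2368.
2368 mod 728 = 184.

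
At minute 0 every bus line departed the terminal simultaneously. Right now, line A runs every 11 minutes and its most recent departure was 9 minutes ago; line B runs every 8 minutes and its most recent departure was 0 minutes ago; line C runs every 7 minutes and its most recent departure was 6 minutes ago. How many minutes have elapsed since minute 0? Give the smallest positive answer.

328

From t ≡ 9 (mod 11) write t = 9 + 11s. Substituting into t ≡ 0 (mod 8) gives 11s ≡ 7 (mod 8), and since 3⁻¹ ≡ 3 (mod 8), s ≡ 5. Hence t ≡ 9 + 11·5 = 64 (mod 88).
From t ≡ 64 (mod 88) write t = 64 + 88s. Substituting into t ≡ 6 (mod 7) gives 88s ≡ 5 (mod 7), and since 4⁻¹ ≡ 2 (mod 7), s ≡ 3. Hence t ≡ 64 + 88·3 = 328 (mod 616).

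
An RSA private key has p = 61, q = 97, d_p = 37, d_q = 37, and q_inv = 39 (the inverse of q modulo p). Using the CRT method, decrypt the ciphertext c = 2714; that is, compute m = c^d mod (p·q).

m₁ = c^(d_p) mod p: c ≡ 30 (mod 61), and 30^37 mod 61 = 51.
m₂ = c^(d_q) mod q: c ≡ 95 (mod 97), and 95^37 mod 97 = 44.
h = q_inv·(m₁ − m₂) mod p = 39·(51 − 44) mod 61 = 29.
m = m₂ + h·q = 44 + 29·97 = 2857.

2857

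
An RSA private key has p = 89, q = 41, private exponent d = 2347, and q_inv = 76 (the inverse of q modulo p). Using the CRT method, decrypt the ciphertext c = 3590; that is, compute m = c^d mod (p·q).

1111

d_p = d mod (p−1) = 2347 mod 88 = 59; d_q = d mod (q−1) = 27.
m₁ = c^(d_p) mod p: c ≡ 30 (mod 89), and 30^59 mod 89 = 43.
m₂ = c^(d_q) mod q: c ≡ 23 (mod 41), and 23^27 mod 41 = 4.
h = q_inv·(m₁ − m₂) mod p = 76·(43 − 4) mod 89 = 27.
m = m₂ + h·q = 4 + 27·41 = 1111.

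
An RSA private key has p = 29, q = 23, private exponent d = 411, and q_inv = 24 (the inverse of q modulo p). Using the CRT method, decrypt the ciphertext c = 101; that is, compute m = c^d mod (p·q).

d_p = d mod (p−1) = 411 mod 28 = 19; d_q = d mod (q−1) = 15.
m₁ = c^(d_p) mod p: c ≡ 14 (mod 29), and 14^19 mod 29 = 10.
m₂ = c^(d_q) mod q: c ≡ 9 (mod 23), and 9^15 mod 23 = 6.
h = q_inv·(m₁ − m₂) mod p = 24·(10 − 6) mod 29 = 9.
m = m₂ + h·q = 6 + 9·23 = 213.

213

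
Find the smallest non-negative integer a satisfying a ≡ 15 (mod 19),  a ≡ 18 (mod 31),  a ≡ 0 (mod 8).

From a ≡ 15 (mod 19) write a = 15 + 19t. Substituting into a ≡ 18 (mod 31) gives 19t ≡ 3 (mod 31), and since 19⁻¹ ≡ 18 (mod 31), t ≡ 23. Hence a ≡ 15 + 19·23 = 452 (mod 589).
From a ≡ 452 (mod 589) write a = 452 + 589t. Substituting into a ≡ 0 (mod 8) gives 589t ≡ 4 (mod 8), and since 5⁻¹ ≡ 5 (mod 8), t ≡ 4. Hence a ≡ 452 + 589·4 = 2808 (mod 4712).

2808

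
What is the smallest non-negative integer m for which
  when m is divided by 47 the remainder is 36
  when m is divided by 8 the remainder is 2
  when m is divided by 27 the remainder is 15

6522

From m ≡ 36 (mod 47) write m = 36 + 47t. Substituting into m ≡ 2 (mod 8) gives 47t ≡ 6 (mod 8), and since 7⁻¹ ≡ 7 (mod 8), t ≡ 2. Hence m ≡ 36 + 47·2 = 130 (mod 376).
From m ≡ 130 (mod 376) write m = 130 + 376t. Substituting into m ≡ 15 (mod 27) gives 376t ≡ 20 (mod 27), and since 25⁻¹ ≡ 13 (mod 27), t ≡ 17. Hence m ≡ 130 + 376·17 = 6522 (mod 10152).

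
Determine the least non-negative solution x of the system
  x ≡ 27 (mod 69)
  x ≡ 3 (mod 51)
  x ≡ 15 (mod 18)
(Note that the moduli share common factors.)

717

Combine the congruences pairwise.
gcd(69, 51) = 3 and 3 | (3 − 27), so the pair is consistent; merging gives x ≡ 717 (mod 1173), where 1173 = lcm(69, 51).
gcd(1173, 18) = 3 and 3 | (15 − 717), so the pair is consistent; merging gives x ≡ 717 (mod 7038), where 7038 = lcm(1173, 18).
The solution is unique modulo lcm(69, 51, 18) = 7038.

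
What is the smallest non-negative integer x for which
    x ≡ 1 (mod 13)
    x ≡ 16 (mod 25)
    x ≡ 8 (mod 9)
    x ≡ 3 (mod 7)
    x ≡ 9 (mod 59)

Combine the congruences pairwise.
From x ≡ 1 (mod 13) write x = 1 + 13t. Substituting into x ≡ 16 (mod 25) gives 13t ≡ 15 (mod 25), and since 13⁻¹ ≡ 2 (mod 25), t ≡ 5. Hence x ≡ 1 + 13·5 = 66 (mod 325).
From x ≡ 66 (mod 325) write x = 66 + 325t. Substituting into x ≡ 8 (mod 9) gives 325t ≡ 5 (mod 9), and since 1⁻¹ ≡ 1 (mod 9), t ≡ 5. Hence x ≡ 66 + 325·5 = 1691 (mod 2925).
From x ≡ 1691 (mod 2925) write x = 1691 + 2925t. Substituting into x ≡ 3 (mod 7) gives 2925t ≡ 6 (mod 7), and since 6⁻¹ ≡ 6 (mod 7), t ≡ 1. Hence x ≡ 1691 + 2925·1 = 4616 (mod 20475).
From x ≡ 4616 (mod 20475) write x = 4616 + 20475t. Substituting into x ≡ 9 (mod 59) gives 20475t ≡ 54 (mod 59), and since 2⁻¹ ≡ 30 (mod 59), t ≡ 27. Hence x ≡ 4616 + 20475·27 = 557441 (mod 1208025).

557441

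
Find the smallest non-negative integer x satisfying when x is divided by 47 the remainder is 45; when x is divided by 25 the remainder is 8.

233

From x ≡ 45 (mod 47) write x = 45 + 47t. Substituting into x ≡ 8 (mod 25) gives 47t ≡ 13 (mod 25), and since 22⁻¹ ≡ 8 (mod 25), t ≡ 4. Hence x ≡ 45 + 47·4 = 233 (mod 1175).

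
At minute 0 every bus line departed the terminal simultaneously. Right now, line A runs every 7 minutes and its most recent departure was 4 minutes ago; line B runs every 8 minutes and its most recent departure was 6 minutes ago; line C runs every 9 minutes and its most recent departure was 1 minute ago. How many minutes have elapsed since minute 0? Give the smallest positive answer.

46

The moduli are pairwise coprime; N = 7·8·9 = 504.
N/7 = 72; 72 ≡ 2 (mod 7); 2·4 ≡ 1, so inverse 4.
N/8 = 63; 63 ≡ 7 (mod 8); 7·7 ≡ 1, so inverse 7.
N/9 = 56; 56 ≡ 2 (mod 9); 2·5 ≡ 1, so inverse 5.
t ≡ 4·72·4 + 6·63·7 + 1·56·5 = 4078.
4078 mod 504 = 46.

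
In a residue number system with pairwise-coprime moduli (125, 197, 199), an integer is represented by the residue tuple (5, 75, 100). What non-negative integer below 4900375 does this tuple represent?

The moduli are pairwise coprime; N = 125·197·199 = 4900375.
N/125 = 39203; 39203 ≡ 78 (mod 125); 78·117 ≡ 1, so inverse 117.
N/197 = 24875; 24875 ≡ 53 (mod 197); 53·171 ≡ 1, so inverse 171.
N/199 = 24625; 24625 ≡ 148 (mod 199); 148·39 ≡ 1, so inverse 39.
x ≡ 5·39203·117 + 75·24875·171 + 100·24625·39 = 437993130.
437993130 mod 4900375 = 1859755.

1859755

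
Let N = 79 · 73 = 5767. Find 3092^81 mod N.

Mod 79: 3092 ≡ 11; by Fermat, exponent reduces to 81 mod 78 = 3; 11^3 ≡ 67 (mod 79).
Mod 73: 3092 ≡ 26; by Fermat, exponent reduces to 81 mod 72 = 9; 26^9 ≡ 51 (mod 73).
Combine by CRT: x ≡ 67 (mod 79), x ≡ 51 (mod 73) ⇒ x ≡ 3701 (mod 5767).

3701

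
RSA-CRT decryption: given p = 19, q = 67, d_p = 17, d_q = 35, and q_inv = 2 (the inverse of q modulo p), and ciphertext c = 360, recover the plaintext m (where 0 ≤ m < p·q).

m₁ = c^(d_p) mod p: c ≡ 18 (mod 19), and 18^17 mod 19 = 18.
m₂ = c^(d_q) mod q: c ≡ 25 (mod 67), and 25^35 mod 67 = 22.
h = q_inv·(m₁ − m₂) mod p = 2·(18 − 22) mod 19 = 11.
m = m₂ + h·q = 22 + 11·67 = 759.

759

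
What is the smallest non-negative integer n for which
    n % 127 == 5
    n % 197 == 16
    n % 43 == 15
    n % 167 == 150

142001753

Combine the congruences pairwise.
From n ≡ 5 (mod 127) write n = 5 + 127t. Substituting into n ≡ 16 (mod 197) gives 127t ≡ 11 (mod 197), and since 127⁻¹ ≡ 121 (mod 197), t ≡ 149. Hence n ≡ 5 + 127·149 = 18928 (mod 25019).
From n ≡ 18928 (mod 25019) write n = 18928 + 25019t. Substituting into n ≡ 15 (mod 43) gives 25019t ≡ 7 (mod 43), and since 36⁻¹ ≡ 6 (mod 43), t ≡ 42. Hence n ≡ 18928 + 25019·42 = 1069726 (mod 1075817).
From n ≡ 1069726 (mod 1075817) write n = 1069726 + 1075817t. Substituting into n ≡ 150 (mod 167) gives 1075817t ≡ 59 (mod 167), and since 3⁻¹ ≡ 56 (mod 167), t ≡ 131. Hence n ≡ 1069726 + 1075817·131 = 142001753 (mod 179661439).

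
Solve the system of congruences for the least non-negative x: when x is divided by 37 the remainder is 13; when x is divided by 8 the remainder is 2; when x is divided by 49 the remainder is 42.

The moduli are pairwise coprime; N = 37·8·49 = 14504.
N/37 = 392; 392 ≡ 22 (mod 37); 22·32 ≡ 1, so inverse 32.
N/8 = 1813; 1813 ≡ 5 (mod 8); 5·5 ≡ 1, so inverse 5.
N/49 = 296; 296 ≡ 2 (mod 49); 2·25 ≡ 1, so inverse 25.
x ≡ 13·392·32 + 2·1813·5 + 42·296·25 = 492002.
492002 mod 14504 = 13370.

13370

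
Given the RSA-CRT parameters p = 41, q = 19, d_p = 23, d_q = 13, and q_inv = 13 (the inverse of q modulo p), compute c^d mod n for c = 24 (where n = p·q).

m₁ = c^(d_p) mod p: c ≡ 24 (mod 41), and 24^23 mod 41 = 34.
m₂ = c^(d_q) mod q: c ≡ 5 (mod 19), and 5^13 mod 19 = 17.
h = q_inv·(m₁ − m₂) mod p = 13·(34 − 17) mod 41 = 16.
m = m₂ + h·q = 17 + 16·19 = 321.

321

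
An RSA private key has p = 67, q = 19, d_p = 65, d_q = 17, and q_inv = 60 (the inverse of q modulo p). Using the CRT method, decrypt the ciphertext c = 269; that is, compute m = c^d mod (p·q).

336

m₁ = c^(d_p) mod p: c ≡ 1 (mod 67), and 1^65 mod 67 = 1.
m₂ = c^(d_q) mod q: c ≡ 3 (mod 19), and 3^17 mod 19 = 13.
h = q_inv·(m₁ − m₂) mod p = 60·(1 − 13) mod 67 = 17.
m = m₂ + h·q = 13 + 17·19 = 336.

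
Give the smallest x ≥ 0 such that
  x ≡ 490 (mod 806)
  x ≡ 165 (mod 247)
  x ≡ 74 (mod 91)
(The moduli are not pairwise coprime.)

gcd(806, 247) = 13 and 13 | (165 − 490), so the pair is consistent; merging gives x ≡ 11774 (mod 15314), where 15314 = lcm(806, 247).
gcd(15314, 91) = 13 and 13 | (74 − 11774), so the pair is consistent; merging gives x ≡ 88344 (mod 107198), where 107198 = lcm(15314, 91).
The solution is unique modulo lcm(806, 247, 91) = 107198.

88344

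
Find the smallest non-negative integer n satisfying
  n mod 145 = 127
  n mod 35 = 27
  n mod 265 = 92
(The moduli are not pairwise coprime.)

4332

gcd(145, 35) = 5 and 5 | (27 − 127), so the pair is consistent; merging gives n ≡ 272 (mod 1015), where 1015 = lcm(145, 35).
gcd(1015, 265) = 5 and 5 | (92 − 272), so the pair is consistent; merging gives n ≡ 4332 (mod 53795), where 53795 = lcm(1015, 265).
The solution is unique modulo lcm(145, 35, 265) = 53795.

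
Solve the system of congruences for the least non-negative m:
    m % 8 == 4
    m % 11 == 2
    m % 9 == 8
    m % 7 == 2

5084

The moduli are pairwise coprime; N = 8·11·9·7 = 5544.
N/8 = 693; 693 ≡ 5 (mod 8); 5·5 ≡ 1, so inverse 5.
N/11 = 504; 504 ≡ 9 (mod 11); 9·5 ≡ 1, so inverse 5.
N/9 = 616; 616 ≡ 4 (mod 9); 4·7 ≡ 1, so inverse 7.
N/7 = 792; 792 ≡ 1 (mod 7), inverse 1.
m ≡ 4·693·5 + 2·504·5 + 8·616·7 + 2·792·1 = 54980.
54980 mod 5544 = 5084.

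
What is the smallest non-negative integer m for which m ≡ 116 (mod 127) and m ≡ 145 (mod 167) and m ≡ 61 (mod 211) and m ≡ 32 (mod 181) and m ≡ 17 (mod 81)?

From m ≡ 116 (mod 127) write m = 116 + 127t. Substituting into m ≡ 145 (mod 167) gives 127t ≡ 29 (mod 167), and since 127⁻¹ ≡ 96 (mod 167), t ≡ 112. Hence m ≡ 116 + 127·112 = 14340 (mod 21209).
From m ≡ 14340 (mod 21209) write m = 14340 + 21209t. Substituting into m ≡ 61 (mod 211) gives 21209t ≡ 69 (mod 211), and since 109⁻¹ ≡ 151 (mod 211), t ≡ 80. Hence m ≡ 14340 + 21209·80 = 1711060 (mod 4475099).
From m ≡ 1711060 (mod 4475099) write m = 1711060 + 4475099t. Substituting into m ≡ 32 (mod 181) gives 4475099t ≡ 146 (mod 181), and since 55⁻¹ ≡ 79 (mod 181), t ≡ 131. Hence m ≡ 1711060 + 4475099·131 = 587949029 (mod 809992919).
From m ≡ 587949029 (mod 809992919) write m = 587949029 + 809992919t. Substituting into m ≡ 17 (mod 81) gives 809992919t ≡ 18 (mod 81), and since 47⁻¹ ≡ 50 (mod 81), t ≡ 9. Hence m ≡ 587949029 + 809992919·9 = 7877885300 (mod 65609426439).

7877885300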